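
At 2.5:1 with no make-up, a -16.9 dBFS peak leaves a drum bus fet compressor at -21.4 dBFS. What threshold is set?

Gain reduction = -16.9 − (-21.4) = 4.5 dB; output overshoot = GR / (R − 1) = 4.5 / 1.5 = 3 dB.
Threshold = output − output overshoot = -21.4 − 3 = -24.4 dBFS.

-24.4 dBFS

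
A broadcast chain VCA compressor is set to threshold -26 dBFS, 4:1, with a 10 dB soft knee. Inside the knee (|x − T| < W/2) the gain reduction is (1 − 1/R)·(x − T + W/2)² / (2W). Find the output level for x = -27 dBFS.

x − T + W/2 = -27 − (-26) + 5 = 4.
GR = (1 − 1/4) × 4² / 20 = 0.75 × 16 / 20 = 0.6 dB.
Output = -27 − 0.6 = -27.6 dBFS.

-27.6 dBFS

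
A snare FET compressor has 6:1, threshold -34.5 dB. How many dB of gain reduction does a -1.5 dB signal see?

27.5 dB

The signal is 33 dB above threshold.
After 6:1 compression the overshoot becomes 33/6 = 5.5 dB.
GR = overshoot in − overshoot out = 33 − 5.5 = 27.5 dB.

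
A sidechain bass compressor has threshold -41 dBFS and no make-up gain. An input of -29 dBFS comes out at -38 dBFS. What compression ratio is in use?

4:1

Input overshoot = -29 − (-41) = 12 dB; output overshoot = -38 − (-41) = 3 dB.
Ratio = 12 / 3 = 4.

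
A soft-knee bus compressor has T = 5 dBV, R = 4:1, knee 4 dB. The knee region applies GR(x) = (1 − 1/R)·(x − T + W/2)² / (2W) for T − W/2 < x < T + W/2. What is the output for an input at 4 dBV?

3.90625 dBV

x − T + W/2 = 4 − 5 + 2 = 1.
GR = (1 − 1/4) × 1² / 8 = 0.75 × 1 / 8 = 0.09375 dB.
Output = 4 − 0.09375 = 3.90625 dBV.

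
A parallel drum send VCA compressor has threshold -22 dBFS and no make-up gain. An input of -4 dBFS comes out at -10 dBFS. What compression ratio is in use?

Input overshoot = -4 − (-22) = 18 dB; output overshoot = -10 − (-22) = 12 dB.
Ratio = 18 / 12 = 1.5.

1.5:1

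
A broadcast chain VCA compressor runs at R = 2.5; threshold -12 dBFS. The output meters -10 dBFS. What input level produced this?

The compressed level sits -10 − (-12) = 2 dB over threshold.
Undo the ratio: input overshoot = 2 × 2.5 = 5 dB, giving input = -7 dBFS.

-7 dBFS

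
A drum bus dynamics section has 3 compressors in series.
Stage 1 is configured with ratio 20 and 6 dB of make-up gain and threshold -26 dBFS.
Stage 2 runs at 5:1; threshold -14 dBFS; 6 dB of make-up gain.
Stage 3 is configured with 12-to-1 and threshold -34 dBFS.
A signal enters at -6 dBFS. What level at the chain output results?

Stage 1: 20 dB above -26 dBFS, reduced 20:1 to 1 dB above → -25 dBFS; +6 dB make-up → -19 dBFS.
Stage 2: -19 dBFS ≤ -14 dBFS, so stage 2 doesn't engage; make-up brings it to -13 dBFS.
Stage 3: overshoot 21 dB → 21/12 = 1.75 dB → -32.25 dBFS.

-32.25 dBFS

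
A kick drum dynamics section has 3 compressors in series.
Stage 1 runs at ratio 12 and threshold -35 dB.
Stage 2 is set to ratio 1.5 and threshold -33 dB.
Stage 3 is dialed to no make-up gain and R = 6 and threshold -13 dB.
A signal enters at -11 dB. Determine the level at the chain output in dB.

-33 dB

Stage 1: 24 dB above -35 dB, reduced 12:1 to 2 dB above → -33 dB.
Stage 2: -33 dB ≤ -33 dB, so stage 2 doesn't engage; output -33 dB.
Stage 3: below threshold (-33 ≤ -13); passes unchanged; output -33 dB.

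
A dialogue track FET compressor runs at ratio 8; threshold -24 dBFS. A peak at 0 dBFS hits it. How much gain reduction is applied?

21 dB

Overshoot = 0 − (-24) = 24 dB.
A 8:1 ratio leaves 3 dB of that excess.
So the signal is attenuated by 24 − 3 = 21 dB.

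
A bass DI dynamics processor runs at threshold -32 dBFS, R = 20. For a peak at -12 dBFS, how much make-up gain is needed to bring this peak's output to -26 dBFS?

5 dB

Overshoot 20 dB → 20/20 = 1 dB after compression, so the compressed level is -32 + 1 = -31 dBFS.
Make-up = target − compressed = -26 − (-31) = 5 dB.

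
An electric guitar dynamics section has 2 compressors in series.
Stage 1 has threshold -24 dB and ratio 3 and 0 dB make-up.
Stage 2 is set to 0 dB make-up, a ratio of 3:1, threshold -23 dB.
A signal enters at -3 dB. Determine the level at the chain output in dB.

-21 dB

Stage 1: 21 dB above -24 dB, reduced 3:1 to 7 dB above → -17 dB.
Stage 2: 6 dB above -23 dB, reduced 3:1 to 2 dB above → -21 dB.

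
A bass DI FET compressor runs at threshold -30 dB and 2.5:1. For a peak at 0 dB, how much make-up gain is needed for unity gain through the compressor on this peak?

18 dB

Overshoot 30 dB → 30/2.5 = 12 dB after compression, so the compressed level is -30 + 12 = -18 dB.
Make-up = target − compressed = 0 − (-18) = 18 dB.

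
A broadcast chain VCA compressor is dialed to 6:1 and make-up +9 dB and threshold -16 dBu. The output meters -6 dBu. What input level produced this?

Remove make-up: -6 − 9 = -15 dBu.
That's 1 dB above the -16 dBu threshold.
Before 6:1 compression the overshoot was 1 × 6 = 6 dB, so input = -16 + 6 = -10 dBu.

-10 dBu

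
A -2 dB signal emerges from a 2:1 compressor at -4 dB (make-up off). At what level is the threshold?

-6 dB

Let T be the threshold. Output overshoot = (input overshoot)/R, so -4 − T = (-2 − T)/2.
2·(-4 − T) = -2 − T → 1·T = -8 − (-2) = -6.
T = -6/1 = -6 dB.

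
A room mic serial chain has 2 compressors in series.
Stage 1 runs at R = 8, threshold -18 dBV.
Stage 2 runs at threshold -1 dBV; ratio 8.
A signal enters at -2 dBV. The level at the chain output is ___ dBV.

Stage 1: -2 dBV is 16 dB over -18 dBV; at 8:1 that becomes 2 dB over, giving -16 dBV.
Stage 2: -16 dBV is at or below the -1 dBV threshold — no compression; output -16 dBV.

-16 dBV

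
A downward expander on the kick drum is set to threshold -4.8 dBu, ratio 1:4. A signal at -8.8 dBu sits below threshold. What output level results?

-20.8 dBu

Undershoot = (-4.8) − (-8.8) = 4 dB.
At 1:4, that expands to 16 dB under threshold.
Output = -4.8 − 16 = -20.8 dBu.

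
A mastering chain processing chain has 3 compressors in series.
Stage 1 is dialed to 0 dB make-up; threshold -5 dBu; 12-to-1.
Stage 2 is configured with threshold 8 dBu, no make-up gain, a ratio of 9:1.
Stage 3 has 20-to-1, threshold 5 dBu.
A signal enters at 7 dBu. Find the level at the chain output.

Stage 1: 12 dB above -5 dBu, reduced 12:1 to 1 dB above → -4 dBu.
Stage 2: -4 dBu is at or below the 8 dBu threshold — no compression; output -4 dBu.
Stage 3: below threshold (-4 ≤ 5); passes unchanged; output -4 dBu.

-4 dBu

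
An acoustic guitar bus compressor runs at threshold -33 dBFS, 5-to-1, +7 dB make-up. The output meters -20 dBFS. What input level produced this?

Stripping the +7 dB make-up gives -27 dBFS at the gain stage.
That's 6 dB above the -33 dBFS threshold.
Input overshoot = R × output overshoot = 30 dB → input = -33 + 30 = -3 dBFS.

-3 dBFS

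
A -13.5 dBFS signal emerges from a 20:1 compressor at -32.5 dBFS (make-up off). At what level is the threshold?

-33.5 dBFS

Let T be the threshold. Output overshoot = (input overshoot)/R, so -32.5 − T = (-13.5 − T)/20.
20·(-32.5 − T) = -13.5 − T → 19·T = -650 − (-13.5) = -636.5.
T = -636.5/19 = -33.5 dBFS.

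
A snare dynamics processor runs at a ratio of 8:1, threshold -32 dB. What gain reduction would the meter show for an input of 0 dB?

28 dB

The signal is 32 dB above threshold.
At 8:1, output sits 32/8 = 4 dB above threshold.
So the signal is attenuated by 32 − 4 = 28 dB.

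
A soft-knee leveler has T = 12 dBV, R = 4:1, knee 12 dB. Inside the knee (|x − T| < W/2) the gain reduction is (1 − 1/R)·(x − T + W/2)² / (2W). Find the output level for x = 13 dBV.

11.46875 dBV

x − T + W/2 = 13 − 12 + 6 = 7.
GR = (1 − 1/4) × 7² / 24 = 0.75 × 49 / 24 = 1.53125 dB.
Output = 13 − 1.53125 = 11.46875 dBV.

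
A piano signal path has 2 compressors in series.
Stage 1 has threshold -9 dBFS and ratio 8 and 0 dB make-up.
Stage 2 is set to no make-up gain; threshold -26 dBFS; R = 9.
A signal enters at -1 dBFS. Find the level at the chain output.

-24 dBFS

Stage 1: -1 dBFS is 8 dB over -9 dBFS; at 8:1 that becomes 1 dB over, giving -8 dBFS.
Stage 2: -8 dBFS is 18 dB over -26 dBFS; at 9:1 that becomes 2 dB over, giving -24 dBFS.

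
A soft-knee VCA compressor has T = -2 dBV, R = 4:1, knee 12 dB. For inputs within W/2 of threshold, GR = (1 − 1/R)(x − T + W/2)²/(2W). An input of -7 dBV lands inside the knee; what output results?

x − T + W/2 = -7 − (-2) + 6 = 1.
GR = (1 − 1/4) × 1² / 24 = 0.75 × 1 / 24 = 0.03125 dB.
Output = -7 − 0.03125 = -7.03125 dBV.

-7.03125 dBV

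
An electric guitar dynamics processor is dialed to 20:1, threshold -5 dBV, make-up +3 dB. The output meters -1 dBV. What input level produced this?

15 dBV

Remove make-up: -1 − 3 = -4 dBV.
The compressed level sits -4 − (-5) = 1 dB over threshold.
Undo the ratio: input overshoot = 1 × 20 = 20 dB, giving input = 15 dBV.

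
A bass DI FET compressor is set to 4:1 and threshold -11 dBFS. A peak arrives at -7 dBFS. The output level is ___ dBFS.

Overshoot: -7 − (-11) = 4 dB.
The 4 dB excess becomes 1 dB after 4:1 reduction.
That puts the output at -10 dBFS.

-10 dBFS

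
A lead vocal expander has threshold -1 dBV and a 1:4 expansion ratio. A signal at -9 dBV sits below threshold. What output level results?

-33 dBV

Undershoot = (-1) − (-9) = 8 dB.
At 1:4, that expands to 32 dB under threshold.
Output = -1 − 32 = -33 dBV.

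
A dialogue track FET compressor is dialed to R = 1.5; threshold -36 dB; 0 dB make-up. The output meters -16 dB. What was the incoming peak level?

-6 dB

Post-compression overshoot = -16 − (-36) = 20 dB.
Before 1.5:1 compression the overshoot was 20 × 1.5 = 30 dB, so input = -36 + 30 = -6 dB.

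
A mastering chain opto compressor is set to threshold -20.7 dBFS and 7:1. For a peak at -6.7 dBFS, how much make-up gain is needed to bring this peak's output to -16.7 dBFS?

2 dB

Without make-up, output = threshold + overshoot/7 = -20.7 + 2 = -18.7 dBFS.
Gap to target: 2 dB.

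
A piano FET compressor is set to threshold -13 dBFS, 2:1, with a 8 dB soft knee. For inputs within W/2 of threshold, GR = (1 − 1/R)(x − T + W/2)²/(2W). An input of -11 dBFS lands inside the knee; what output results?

x − T + W/2 = -11 − (-13) + 4 = 6.
GR = (1 − 1/2) × 6² / 16 = 0.5 × 36 / 16 = 1.125 dB.
Output = -11 − 1.125 = -12.125 dBFS.

-12.125 dBFS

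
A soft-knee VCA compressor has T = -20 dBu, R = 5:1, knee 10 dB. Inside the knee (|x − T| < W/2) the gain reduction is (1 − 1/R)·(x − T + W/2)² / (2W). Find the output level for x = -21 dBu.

x − T + W/2 = -21 − (-20) + 5 = 4.
GR = (1 − 1/5) × 4² / 20 = 0.8 × 16 / 20 = 0.64 dB.
Output = -21 − 0.64 = -21.64 dBu.

-21.64 dBu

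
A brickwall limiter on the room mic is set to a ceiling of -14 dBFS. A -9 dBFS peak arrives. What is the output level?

At ∞:1, everything above -14 dBFS is held at the ceiling.

-14 dBFS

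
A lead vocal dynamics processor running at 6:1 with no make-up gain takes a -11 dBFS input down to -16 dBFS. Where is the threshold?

Let T be the threshold. Output overshoot = (input overshoot)/R, so -16 − T = (-11 − T)/6.
6·(-16 − T) = -11 − T → 5·T = -96 − (-11) = -85.
T = -85/5 = -17 dBFS.

-17 dBFS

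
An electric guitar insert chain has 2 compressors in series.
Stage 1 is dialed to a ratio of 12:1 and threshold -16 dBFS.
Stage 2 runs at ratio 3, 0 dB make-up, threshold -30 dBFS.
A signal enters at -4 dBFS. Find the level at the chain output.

-25 dBFS

Stage 1: 12 dB above -16 dBFS, reduced 12:1 to 1 dB above → -15 dBFS.
Stage 2: overshoot 15 dB → 15/3 = 5 dB → -25 dBFS.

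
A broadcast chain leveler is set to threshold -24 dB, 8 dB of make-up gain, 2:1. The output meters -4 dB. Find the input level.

0 dB

Before make-up, the level was -4 − 8 = -12 dB.
Post-compression overshoot = -12 − (-24) = 12 dB.
Undo the ratio: input overshoot = 12 × 2 = 24 dB, giving input = 0 dB.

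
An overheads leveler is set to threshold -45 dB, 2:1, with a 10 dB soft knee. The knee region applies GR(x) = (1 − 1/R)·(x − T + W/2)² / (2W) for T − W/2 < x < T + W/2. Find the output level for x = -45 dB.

-45.625 dB

x − T + W/2 = -45 − (-45) + 5 = 5.
GR = (1 − 1/2) × 5² / 20 = 0.5 × 25 / 20 = 0.625 dB.
Output = -45 − 0.625 = -45.625 dB.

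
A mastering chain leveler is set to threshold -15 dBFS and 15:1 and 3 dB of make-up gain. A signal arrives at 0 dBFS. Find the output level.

0 dBFS sits 15 dB over threshold.
The 15 dB excess becomes 1 dB after 15:1 reduction.
That puts the output at -14 dBFS; make-up adds 3 dB, giving -11 dBFS.

-11 dBFS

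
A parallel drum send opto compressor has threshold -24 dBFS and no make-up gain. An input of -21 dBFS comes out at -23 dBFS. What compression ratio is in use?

Input overshoot = -21 − (-24) = 3 dB; output overshoot = -23 − (-24) = 1 dB.
Ratio = 3 / 1 = 3.

3:1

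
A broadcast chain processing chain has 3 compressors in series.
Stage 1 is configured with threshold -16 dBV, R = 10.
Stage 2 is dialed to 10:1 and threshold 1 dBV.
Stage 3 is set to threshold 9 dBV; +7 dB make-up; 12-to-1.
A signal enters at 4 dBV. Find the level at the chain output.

Stage 1: 20 dB above -16 dBV, reduced 10:1 to 2 dB above → -14 dBV.
Stage 2: below threshold (-14 ≤ 1); passes unchanged; output -14 dBV.
Stage 3: below threshold (-14 ≤ 9); passes unchanged; make-up brings it to -7 dBV.

-7 dBV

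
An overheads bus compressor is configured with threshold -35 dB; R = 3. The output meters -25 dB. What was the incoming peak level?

-5 dB

That's 10 dB above the -35 dB threshold.
Input overshoot = R × output overshoot = 30 dB → input = -35 + 30 = -5 dB.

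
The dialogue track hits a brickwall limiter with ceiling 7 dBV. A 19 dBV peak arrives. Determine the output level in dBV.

7 dBV

A brickwall limiter is an ∞:1 compressor: any input above the ceiling is clamped to 7 dBV.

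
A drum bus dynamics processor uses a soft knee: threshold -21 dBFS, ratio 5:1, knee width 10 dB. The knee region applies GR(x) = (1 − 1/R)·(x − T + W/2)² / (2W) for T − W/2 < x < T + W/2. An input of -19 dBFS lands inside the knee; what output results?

x − T + W/2 = -19 − (-21) + 5 = 7.
GR = (1 − 1/5) × 7² / 20 = 0.8 × 49 / 20 = 1.96 dB.
Output = -19 − 1.96 = -20.96 dBFS.

-20.96 dBFS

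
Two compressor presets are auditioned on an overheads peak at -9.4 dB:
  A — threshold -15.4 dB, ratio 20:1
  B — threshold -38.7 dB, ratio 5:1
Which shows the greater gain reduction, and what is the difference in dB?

B, by 17.74 dB

A: 6 dB over, compressed to 0.3 dB over, so 5.7 dB of GR.
B: 29.3 dB over, compressed to 5.86 dB over, so 23.44 dB of GR.
B applies 17.74 dB more gain reduction.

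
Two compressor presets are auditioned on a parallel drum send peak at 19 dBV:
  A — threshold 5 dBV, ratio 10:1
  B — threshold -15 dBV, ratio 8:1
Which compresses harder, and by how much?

B, by 17.15 dB

A: 14 dB over, compressed to 1.4 dB over, so 12.6 dB of GR.
B: 34 dB over, compressed to 4.25 dB over, so 29.75 dB of GR.
B applies 17.15 dB more gain reduction.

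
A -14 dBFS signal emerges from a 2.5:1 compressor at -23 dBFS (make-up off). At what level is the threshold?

-29 dBFS

Gain reduction = -14 − (-23) = 9 dB; output overshoot = GR / (R − 1) = 9 / 1.5 = 6 dB.
Threshold = output − output overshoot = -23 − 6 = -29 dBFS.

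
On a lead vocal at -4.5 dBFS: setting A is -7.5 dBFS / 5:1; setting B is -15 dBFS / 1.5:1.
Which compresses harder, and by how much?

A: overshoot 3 dB → output overshoot 0.6 dB → GR 2.4 dB.
B: overshoot 10.5 dB → output overshoot 7 dB → GR 3.5 dB.
Difference: 1.1 dB in favour of B.

B, by 1.1 dB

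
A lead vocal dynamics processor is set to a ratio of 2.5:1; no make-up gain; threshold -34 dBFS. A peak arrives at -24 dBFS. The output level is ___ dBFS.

Overshoot: -24 − (-34) = 10 dB.
At 2.5:1 the overshoot is divided by 2.5, leaving 4 dB above threshold.
That puts the output at -30 dBFS.

-30 dBFS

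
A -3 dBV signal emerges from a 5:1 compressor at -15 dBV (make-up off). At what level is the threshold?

Gain reduction = -3 − (-15) = 12 dB; output overshoot = GR / (R − 1) = 12 / 4 = 3 dB.
Threshold = output − output overshoot = -15 − 3 = -18 dBV.

-18 dBV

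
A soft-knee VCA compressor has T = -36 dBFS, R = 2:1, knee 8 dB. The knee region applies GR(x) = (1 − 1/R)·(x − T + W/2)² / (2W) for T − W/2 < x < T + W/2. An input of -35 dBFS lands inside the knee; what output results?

x − T + W/2 = -35 − (-36) + 4 = 5.
GR = (1 − 1/2) × 5² / 16 = 0.5 × 25 / 16 = 0.78125 dB.
Output = -35 − 0.78125 = -35.78125 dBFS.

-35.78125 dBFS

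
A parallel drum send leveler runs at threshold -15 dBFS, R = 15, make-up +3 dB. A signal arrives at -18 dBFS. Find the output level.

-15 dBFS

-18 dBFS is 3 dB below the -15 dBFS threshold, so no gain reduction is applied.
Make-up gain adds 3 dB: -18 + 3 = -15 dBFS.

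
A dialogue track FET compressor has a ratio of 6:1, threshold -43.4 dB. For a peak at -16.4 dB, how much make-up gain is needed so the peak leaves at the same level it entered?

The peak compresses to -43.4 + 27/6 = -38.9 dB.
To reach -16.4 dB requires -16.4 − (-38.9) = 22.5 dB of make-up.

22.5 dB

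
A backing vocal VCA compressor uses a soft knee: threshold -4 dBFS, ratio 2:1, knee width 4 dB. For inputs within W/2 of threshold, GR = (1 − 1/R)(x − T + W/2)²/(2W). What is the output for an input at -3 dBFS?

-3.5625 dBFS

x − T + W/2 = -3 − (-4) + 2 = 3.
GR = (1 − 1/2) × 3² / 8 = 0.5 × 9 / 8 = 0.5625 dB.
Output = -3 − 0.5625 = -3.5625 dBFS.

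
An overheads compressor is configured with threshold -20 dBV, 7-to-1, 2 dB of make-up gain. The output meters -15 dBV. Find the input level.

Before make-up, the level was -15 − 2 = -17 dBV.
Post-compression overshoot = -17 − (-20) = 3 dB.
Input overshoot = R × output overshoot = 21 dB → input = -20 + 21 = 1 dBV.

1 dBV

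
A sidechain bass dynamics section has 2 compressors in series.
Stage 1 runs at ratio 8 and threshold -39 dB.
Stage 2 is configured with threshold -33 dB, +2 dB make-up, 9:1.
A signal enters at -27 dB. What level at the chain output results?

-35.5 dB

Stage 1: -27 dB is 12 dB over -39 dB; at 8:1 that becomes 1.5 dB over, giving -37.5 dB.
Stage 2: -37.5 dB is at or below the -33 dB threshold — no compression; make-up brings it to -35.5 dB.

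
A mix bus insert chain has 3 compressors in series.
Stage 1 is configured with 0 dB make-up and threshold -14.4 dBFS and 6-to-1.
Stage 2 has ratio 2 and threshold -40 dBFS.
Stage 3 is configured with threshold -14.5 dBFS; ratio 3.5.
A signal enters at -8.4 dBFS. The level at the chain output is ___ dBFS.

-26.7 dBFS

Stage 1: -8.4 dBFS is 6 dB over -14.4 dBFS; at 6:1 that becomes 1 dB over, giving -13.4 dBFS.
Stage 2: overshoot 26.6 dB → 26.6/2 = 13.3 dB → -26.7 dBFS.
Stage 3: below threshold (-26.7 ≤ -14.5); passes unchanged; output -26.7 dBFS.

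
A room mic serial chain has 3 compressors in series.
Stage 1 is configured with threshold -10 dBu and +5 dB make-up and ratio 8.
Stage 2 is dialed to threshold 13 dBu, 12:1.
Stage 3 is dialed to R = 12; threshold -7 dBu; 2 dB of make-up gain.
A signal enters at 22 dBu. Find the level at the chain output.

Stage 1: 22 dBu is 32 dB over -10 dBu; at 8:1 that becomes 4 dB over, giving -6 dBu; +5 dB make-up → -1 dBu.
Stage 2: -1 dBu is at or below the 13 dBu threshold — no compression; output -1 dBu.
Stage 3: -1 dBu is 6 dB over -7 dBu; at 12:1 that becomes 0.5 dB over, giving -6.5 dBu; +2 dB make-up → -4.5 dBu.

-4.5 dBu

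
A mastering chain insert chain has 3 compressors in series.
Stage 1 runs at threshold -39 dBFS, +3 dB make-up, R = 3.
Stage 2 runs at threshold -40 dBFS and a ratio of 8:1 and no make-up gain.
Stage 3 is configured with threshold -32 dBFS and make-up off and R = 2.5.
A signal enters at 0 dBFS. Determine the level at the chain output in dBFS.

Stage 1: 0 dBFS is 39 dB over -39 dBFS; at 3:1 that becomes 13 dB over, giving -26 dBFS; +3 dB make-up → -23 dBFS.
Stage 2: overshoot 17 dB → 17/8 = 2.125 dB → -37.875 dBFS.
Stage 3: below threshold (-37.875 ≤ -32); passes unchanged; output -37.875 dBFS.

-37.875 dBFS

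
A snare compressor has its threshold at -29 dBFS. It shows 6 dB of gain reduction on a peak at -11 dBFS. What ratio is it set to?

1.5:1

Input overshoot = -11 − (-29) = 18 dB.
Output overshoot = 18 − 6 = 12 dB.
Ratio = input overshoot / output overshoot = 18 / 12 = 1.5.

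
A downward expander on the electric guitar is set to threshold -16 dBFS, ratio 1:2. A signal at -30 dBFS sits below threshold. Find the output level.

Below threshold, a 1:2 expander applies gain = (2−1)×(T − x) of attenuation.
(2−1) × 14 = 14 dB, so output = -30 − 14 = -44 dBFS.

-44 dBFS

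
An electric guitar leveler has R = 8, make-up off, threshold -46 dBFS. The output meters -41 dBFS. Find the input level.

That's 5 dB above the -46 dBFS threshold.
Undo the ratio: input overshoot = 5 × 8 = 40 dB, giving input = -6 dBFS.

-6 dBFS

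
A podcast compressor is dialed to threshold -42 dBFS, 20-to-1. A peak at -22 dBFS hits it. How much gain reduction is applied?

19 dB

Overshoot = -22 − (-42) = 20 dB.
A 20:1 ratio leaves 1 dB of that excess.
Gain reduction = 20 − 1 = 19 dB.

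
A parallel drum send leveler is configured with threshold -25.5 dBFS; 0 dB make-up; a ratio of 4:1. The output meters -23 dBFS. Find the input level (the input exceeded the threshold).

The compressed level sits -23 − (-25.5) = 2.5 dB over threshold.
Before 4:1 compression the overshoot was 2.5 × 4 = 10 dB, so input = -25.5 + 10 = -15.5 dBFS.

-15.5 dBFS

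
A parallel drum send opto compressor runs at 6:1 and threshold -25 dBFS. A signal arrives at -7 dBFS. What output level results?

-22 dBFS

The input is 18 dB above the -25 dBFS threshold.
The 18 dB excess becomes 3 dB after 6:1 reduction.
That puts the output at -22 dBFS.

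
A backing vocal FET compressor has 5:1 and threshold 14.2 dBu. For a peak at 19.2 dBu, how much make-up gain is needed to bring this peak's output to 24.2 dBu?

The peak compresses to 14.2 + 5/5 = 15.2 dBu.
To reach 24.2 dBu requires 24.2 − 15.2 = 9 dB of make-up.

9 dB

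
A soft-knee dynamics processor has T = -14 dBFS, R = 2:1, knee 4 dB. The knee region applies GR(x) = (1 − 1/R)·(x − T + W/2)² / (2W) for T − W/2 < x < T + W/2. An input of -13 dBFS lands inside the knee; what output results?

x − T + W/2 = -13 − (-14) + 2 = 3.
GR = (1 − 1/2) × 3² / 8 = 0.5 × 9 / 8 = 0.5625 dB.
Output = -13 − 0.5625 = -13.5625 dBFS.

-13.5625 dBFS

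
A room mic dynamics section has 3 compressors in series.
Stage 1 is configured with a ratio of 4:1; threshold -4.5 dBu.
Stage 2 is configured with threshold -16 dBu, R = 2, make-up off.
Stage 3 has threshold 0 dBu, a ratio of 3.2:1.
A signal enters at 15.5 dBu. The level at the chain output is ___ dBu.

-7.75 dBu

Stage 1: 20 dB above -4.5 dBu, reduced 4:1 to 5 dB above → 0.5 dBu.
Stage 2: overshoot 16.5 dB → 16.5/2 = 8.25 dB → -7.75 dBu.
Stage 3: below threshold (-7.75 ≤ 0); passes unchanged; output -7.75 dBu.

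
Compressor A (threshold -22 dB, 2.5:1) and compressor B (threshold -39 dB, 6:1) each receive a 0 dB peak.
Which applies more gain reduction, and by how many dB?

B, by 19.3 dB

A: GR = 22 − 22/2.5 = 13.2 dB.
B: GR = 39 − 39/6 = 32.5 dB.
B reduces 19.3 dB more.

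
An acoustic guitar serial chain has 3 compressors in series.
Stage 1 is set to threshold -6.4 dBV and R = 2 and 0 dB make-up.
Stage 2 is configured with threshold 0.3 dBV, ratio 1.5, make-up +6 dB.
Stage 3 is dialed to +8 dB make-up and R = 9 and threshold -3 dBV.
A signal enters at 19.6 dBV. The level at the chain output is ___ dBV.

Stage 1: 19.6 dBV is 26 dB over -6.4 dBV; at 2:1 that becomes 13 dB over, giving 6.6 dBV.
Stage 2: overshoot 6.3 dB → 6.3/1.5 = 4.2 dB → 4.5 dBV; +6 dB make-up → 10.5 dBV.
Stage 3: 10.5 dBV is 13.5 dB over -3 dBV; at 9:1 that becomes 1.5 dB over, giving -1.5 dBV; +8 dB make-up → 6.5 dBV.

6.5 dBV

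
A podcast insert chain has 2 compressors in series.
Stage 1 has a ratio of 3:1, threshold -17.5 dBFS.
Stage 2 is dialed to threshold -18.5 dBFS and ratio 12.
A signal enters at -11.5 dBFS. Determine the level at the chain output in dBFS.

Stage 1: overshoot 6 dB → 6/3 = 2 dB → -15.5 dBFS.
Stage 2: -15.5 dBFS is 3 dB over -18.5 dBFS; at 12:1 that becomes 0.25 dB over, giving -18.25 dBFS.

-18.25 dBFS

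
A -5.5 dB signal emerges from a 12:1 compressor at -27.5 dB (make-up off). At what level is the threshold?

Let T be the threshold. Output overshoot = (input overshoot)/R, so -27.5 − T = (-5.5 − T)/12.
12·(-27.5 − T) = -5.5 − T → 11·T = -330 − (-5.5) = -324.5.
T = -324.5/11 = -29.5 dB.

-29.5 dB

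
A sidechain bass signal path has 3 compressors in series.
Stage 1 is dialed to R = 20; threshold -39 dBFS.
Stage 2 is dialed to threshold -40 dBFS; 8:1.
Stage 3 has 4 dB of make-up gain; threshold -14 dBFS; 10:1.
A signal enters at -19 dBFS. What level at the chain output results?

-35.75 dBFS

Stage 1: 20 dB above -39 dBFS, reduced 20:1 to 1 dB above → -38 dBFS.
Stage 2: 2 dB above -40 dBFS, reduced 8:1 to 0.25 dB above → -39.75 dBFS.
Stage 3: -39.75 dBFS is at or below the -14 dBFS threshold — no compression; make-up brings it to -35.75 dBFS.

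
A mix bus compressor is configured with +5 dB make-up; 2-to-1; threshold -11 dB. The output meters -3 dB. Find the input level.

Remove make-up: -3 − 5 = -8 dB.
The compressed level sits -8 − (-11) = 3 dB over threshold.
Undo the ratio: input overshoot = 3 × 2 = 6 dB, giving input = -5 dB.

-5 dB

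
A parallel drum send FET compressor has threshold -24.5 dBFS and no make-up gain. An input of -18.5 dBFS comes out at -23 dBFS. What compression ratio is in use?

4:1

Input overshoot = -18.5 − (-24.5) = 6 dB; output overshoot = -23 − (-24.5) = 1.5 dB.
Ratio = 6 / 1.5 = 4.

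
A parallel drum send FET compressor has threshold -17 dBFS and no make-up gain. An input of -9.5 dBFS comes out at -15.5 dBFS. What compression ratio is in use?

Input overshoot = -9.5 − (-17) = 7.5 dB; output overshoot = -15.5 − (-17) = 1.5 dB.
Ratio = 7.5 / 1.5 = 5.

5:1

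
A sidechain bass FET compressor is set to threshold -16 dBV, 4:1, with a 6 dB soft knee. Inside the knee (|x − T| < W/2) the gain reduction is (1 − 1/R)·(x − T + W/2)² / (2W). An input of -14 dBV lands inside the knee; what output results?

x − T + W/2 = -14 − (-16) + 3 = 5.
GR = (1 − 1/4) × 5² / 12 = 0.75 × 25 / 12 = 1.5625 dB.
Output = -14 − 1.5625 = -15.5625 dBV.

-15.5625 dBV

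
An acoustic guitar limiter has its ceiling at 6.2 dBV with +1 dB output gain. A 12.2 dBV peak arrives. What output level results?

A brickwall limiter is an ∞:1 compressor: any input above the ceiling is clamped to 6.2 dBV.
Output gain then adds 1 dB: 6.2 + 1 = 7.2 dBV.

7.2 dBV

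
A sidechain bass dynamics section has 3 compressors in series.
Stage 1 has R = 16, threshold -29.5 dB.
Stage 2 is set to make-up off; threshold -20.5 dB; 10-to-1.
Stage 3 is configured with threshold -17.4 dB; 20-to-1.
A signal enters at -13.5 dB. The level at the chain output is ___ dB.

-28.5 dB

Stage 1: overshoot 16 dB → 16/16 = 1 dB → -28.5 dB.
Stage 2: -28.5 dB is at or below the -20.5 dB threshold — no compression; output -28.5 dB.
Stage 3: below threshold (-28.5 ≤ -17.4); passes unchanged; output -28.5 dB.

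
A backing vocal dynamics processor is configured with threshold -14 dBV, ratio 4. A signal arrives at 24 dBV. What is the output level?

-4.5 dBV

24 dBV sits 38 dB over threshold.
4:1 compression reduces that to 38/4 = 9.5 dB over.
Output = -14 + 9.5 = -4.5 dBV.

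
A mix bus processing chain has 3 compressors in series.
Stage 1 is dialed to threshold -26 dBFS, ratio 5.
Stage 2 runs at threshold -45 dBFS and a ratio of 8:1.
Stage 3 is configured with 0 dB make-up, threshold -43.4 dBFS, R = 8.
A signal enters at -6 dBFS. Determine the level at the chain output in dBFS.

-43.240625 dBFS

Stage 1: 20 dB above -26 dBFS, reduced 5:1 to 4 dB above → -22 dBFS.
Stage 2: -22 dBFS is 23 dB over -45 dBFS; at 8:1 that becomes 2.875 dB over, giving -42.125 dBFS.
Stage 3: overshoot 1.275 dB → 1.275/8 = 0.159375 dB → -43.240625 dBFS.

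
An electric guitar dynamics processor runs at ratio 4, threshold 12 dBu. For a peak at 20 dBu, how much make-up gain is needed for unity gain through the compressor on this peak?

6 dB

Without make-up, output = threshold + overshoot/4 = 12 + 2 = 14 dBu.
Gap to target: 6 dB.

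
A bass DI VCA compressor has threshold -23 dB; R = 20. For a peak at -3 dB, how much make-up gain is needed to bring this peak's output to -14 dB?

8 dB

Overshoot 20 dB → 20/20 = 1 dB after compression, so the compressed level is -23 + 1 = -22 dB.
Make-up = target − compressed = -14 − (-22) = 8 dB.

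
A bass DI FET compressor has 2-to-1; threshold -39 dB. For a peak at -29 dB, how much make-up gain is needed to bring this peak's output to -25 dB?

Overshoot 10 dB → 10/2 = 5 dB after compression, so the compressed level is -39 + 5 = -34 dB.
Make-up = target − compressed = -25 − (-34) = 9 dB.

9 dB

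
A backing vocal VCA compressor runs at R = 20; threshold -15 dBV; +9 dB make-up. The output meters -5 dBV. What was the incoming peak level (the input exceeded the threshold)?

5 dBV

Stripping the +9 dB make-up gives -14 dBV at the gain stage.
The compressed level sits -14 − (-15) = 1 dB over threshold.
Input overshoot = R × output overshoot = 20 dB → input = -15 + 20 = 5 dBV.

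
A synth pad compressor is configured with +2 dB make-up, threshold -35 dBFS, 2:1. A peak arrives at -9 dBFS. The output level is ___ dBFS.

-20 dBFS

Overshoot: -9 − (-35) = 26 dB.
2:1 compression reduces that to 26/2 = 13 dB over.
Output = -35 + 13 = -22 dBFS; make-up adds 2 dB, giving -20 dBFS.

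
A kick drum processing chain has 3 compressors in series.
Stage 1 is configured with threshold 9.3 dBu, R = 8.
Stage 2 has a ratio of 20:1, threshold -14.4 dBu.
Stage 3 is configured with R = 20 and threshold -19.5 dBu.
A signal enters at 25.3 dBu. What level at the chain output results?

-19.18075 dBu

Stage 1: 25.3 dBu is 16 dB over 9.3 dBu; at 8:1 that becomes 2 dB over, giving 11.3 dBu.
Stage 2: overshoot 25.7 dB → 25.7/20 = 1.285 dB → -13.115 dBu.
Stage 3: -13.115 dBu is 6.385 dB over -19.5 dBu; at 20:1 that becomes 0.31925 dB over, giving -19.18075 dBu.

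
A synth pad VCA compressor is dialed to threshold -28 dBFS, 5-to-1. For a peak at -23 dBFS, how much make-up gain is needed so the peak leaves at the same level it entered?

The peak compresses to -28 + 5/5 = -27 dBFS.
To reach -23 dBFS requires -23 − (-27) = 4 dB of make-up.

4 dB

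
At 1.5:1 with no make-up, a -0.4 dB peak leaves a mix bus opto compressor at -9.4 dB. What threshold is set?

Let T be the threshold. Output overshoot = (input overshoot)/R, so -9.4 − T = (-0.4 − T)/1.5.
1.5·(-9.4 − T) = -0.4 − T → 0.5·T = -14.1 − (-0.4) = -13.7.
T = -13.7/0.5 = -27.4 dB.

-27.4 dB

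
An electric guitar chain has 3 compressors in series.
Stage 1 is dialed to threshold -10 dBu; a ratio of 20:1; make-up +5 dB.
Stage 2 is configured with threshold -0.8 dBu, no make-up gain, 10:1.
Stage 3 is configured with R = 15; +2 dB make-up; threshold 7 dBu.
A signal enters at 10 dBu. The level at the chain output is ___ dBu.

-2 dBu

Stage 1: overshoot 20 dB → 20/20 = 1 dB → -9 dBu; +5 dB make-up → -4 dBu.
Stage 2: -4 dBu is at or below the -0.8 dBu threshold — no compression; output -4 dBu.
Stage 3: -4 dBu ≤ 7 dBu, so stage 3 doesn't engage; make-up brings it to -2 dBu.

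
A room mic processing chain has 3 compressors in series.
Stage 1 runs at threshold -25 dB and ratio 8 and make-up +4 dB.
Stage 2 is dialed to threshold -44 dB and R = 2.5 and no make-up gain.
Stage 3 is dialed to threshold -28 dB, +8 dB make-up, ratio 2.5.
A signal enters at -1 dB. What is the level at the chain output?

-25.6 dB

Stage 1: overshoot 24 dB → 24/8 = 3 dB → -22 dB; +4 dB make-up → -18 dB.
Stage 2: -18 dB is 26 dB over -44 dB; at 2.5:1 that becomes 10.4 dB over, giving -33.6 dB.
Stage 3: -33.6 dB is at or below the -28 dB threshold — no compression; make-up brings it to -25.6 dB.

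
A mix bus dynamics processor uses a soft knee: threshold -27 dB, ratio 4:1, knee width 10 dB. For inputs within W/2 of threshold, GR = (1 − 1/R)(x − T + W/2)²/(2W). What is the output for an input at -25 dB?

-26.8375 dB

x − T + W/2 = -25 − (-27) + 5 = 7.
GR = (1 − 1/4) × 7² / 20 = 0.75 × 49 / 20 = 1.8375 dB.
Output = -25 − 1.8375 = -26.8375 dB.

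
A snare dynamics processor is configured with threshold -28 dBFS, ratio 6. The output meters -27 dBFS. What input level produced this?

Post-compression overshoot = -27 − (-28) = 1 dB.
Undo the ratio: input overshoot = 1 × 6 = 6 dB, giving input = -22 dBFS.

-22 dBFS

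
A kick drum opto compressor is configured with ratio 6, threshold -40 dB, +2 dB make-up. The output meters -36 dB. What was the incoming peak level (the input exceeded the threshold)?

Stripping the +2 dB make-up gives -38 dB at the gain stage.
Post-compression overshoot = -38 − (-40) = 2 dB.
Input overshoot = R × output overshoot = 12 dB → input = -40 + 12 = -28 dB.

-28 dB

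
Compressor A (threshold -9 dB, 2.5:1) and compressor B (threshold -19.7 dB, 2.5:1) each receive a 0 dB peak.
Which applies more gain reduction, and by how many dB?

B, by 6.42 dB

A: 9 dB over, compressed to 3.6 dB over, so 5.4 dB of GR.
B: 19.7 dB over, compressed to 7.88 dB over, so 11.82 dB of GR.
B reduces 6.42 dB more.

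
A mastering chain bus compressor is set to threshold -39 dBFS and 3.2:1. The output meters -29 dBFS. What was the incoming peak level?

Post-compression overshoot = -29 − (-39) = 10 dB.
Before 3.2:1 compression the overshoot was 10 × 3.2 = 32 dB, so input = -39 + 32 = -7 dBFS.

-7 dBFS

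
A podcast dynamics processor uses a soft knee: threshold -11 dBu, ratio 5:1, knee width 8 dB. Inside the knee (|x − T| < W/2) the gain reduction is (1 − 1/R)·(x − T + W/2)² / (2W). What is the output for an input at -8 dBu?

x − T + W/2 = -8 − (-11) + 4 = 7.
GR = (1 − 1/5) × 7² / 16 = 0.8 × 49 / 16 = 2.45 dB.
Output = -8 − 2.45 = -10.45 dBu.

-10.45 dBu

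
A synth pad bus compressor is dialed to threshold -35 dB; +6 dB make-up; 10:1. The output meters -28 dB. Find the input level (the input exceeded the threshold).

Before make-up, the level was -28 − 6 = -34 dB.
That's 1 dB above the -35 dB threshold.
Undo the ratio: input overshoot = 1 × 10 = 10 dB, giving input = -25 dB.

-25 dB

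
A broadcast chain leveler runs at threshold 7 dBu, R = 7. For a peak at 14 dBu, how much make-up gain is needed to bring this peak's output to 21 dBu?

13 dB

Without make-up, output = threshold + overshoot/7 = 7 + 1 = 8 dBu.
Gap to target: 13 dB.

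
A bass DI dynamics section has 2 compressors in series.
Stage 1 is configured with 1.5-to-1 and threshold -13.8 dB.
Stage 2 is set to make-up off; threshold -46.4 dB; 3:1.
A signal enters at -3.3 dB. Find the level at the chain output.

Stage 1: -3.3 dB is 10.5 dB over -13.8 dB; at 1.5:1 that becomes 7 dB over, giving -6.8 dB.
Stage 2: 39.6 dB above -46.4 dB, reduced 3:1 to 13.2 dB above → -33.2 dB.

-33.2 dB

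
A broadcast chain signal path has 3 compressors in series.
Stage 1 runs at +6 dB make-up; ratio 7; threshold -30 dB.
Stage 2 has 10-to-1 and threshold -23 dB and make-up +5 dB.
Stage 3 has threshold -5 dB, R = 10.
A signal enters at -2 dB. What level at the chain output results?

Stage 1: overshoot 28 dB → 28/7 = 4 dB → -26 dB; +6 dB make-up → -20 dB.
Stage 2: 3 dB above -23 dB, reduced 10:1 to 0.3 dB above → -22.7 dB; +5 dB make-up → -17.7 dB.
Stage 3: -17.7 dB is at or below the -5 dB threshold — no compression; output -17.7 dB.

-17.7 dB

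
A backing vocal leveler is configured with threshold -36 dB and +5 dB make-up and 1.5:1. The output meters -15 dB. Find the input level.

Remove make-up: -15 − 5 = -20 dB.
Post-compression overshoot = -20 − (-36) = 16 dB.
Undo the ratio: input overshoot = 16 × 1.5 = 24 dB, giving input = -12 dB.

-12 dB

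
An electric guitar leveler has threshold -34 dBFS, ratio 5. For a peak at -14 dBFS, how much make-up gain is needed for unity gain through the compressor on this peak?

16 dB

Without make-up, output = threshold + overshoot/5 = -34 + 4 = -30 dBFS.
Gap to target: 16 dB.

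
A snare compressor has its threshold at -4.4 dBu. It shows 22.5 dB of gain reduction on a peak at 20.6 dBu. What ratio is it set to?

10:1

Input overshoot = 20.6 − (-4.4) = 25 dB.
Output overshoot = 25 − 22.5 = 2.5 dB.
Ratio = input overshoot / output overshoot = 25 / 2.5 = 10.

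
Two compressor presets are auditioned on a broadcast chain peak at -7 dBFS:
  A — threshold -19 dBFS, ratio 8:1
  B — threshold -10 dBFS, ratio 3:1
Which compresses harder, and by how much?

A: 12 dB over, compressed to 1.5 dB over, so 10.5 dB of GR.
B: 3 dB over, compressed to 1 dB over, so 2 dB of GR.
A applies 8.5 dB more gain reduction.

A, by 8.5 dB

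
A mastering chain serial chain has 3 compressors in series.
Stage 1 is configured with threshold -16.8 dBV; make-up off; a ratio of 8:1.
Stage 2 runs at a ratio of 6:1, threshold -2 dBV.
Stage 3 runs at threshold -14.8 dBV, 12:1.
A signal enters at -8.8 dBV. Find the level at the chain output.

-15.8 dBV

Stage 1: -8.8 dBV is 8 dB over -16.8 dBV; at 8:1 that becomes 1 dB over, giving -15.8 dBV.
Stage 2: -15.8 dBV is at or below the -2 dBV threshold — no compression; output -15.8 dBV.
Stage 3: -15.8 dBV is at or below the -14.8 dBV threshold — no compression; output -15.8 dBV.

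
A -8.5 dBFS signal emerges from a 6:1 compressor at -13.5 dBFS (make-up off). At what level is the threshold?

-14.5 dBFS

Let T be the threshold. Output overshoot = (input overshoot)/R, so -13.5 − T = (-8.5 − T)/6.
6·(-13.5 − T) = -8.5 − T → 5·T = -81 − (-8.5) = -72.5.
T = -72.5/5 = -14.5 dBFS.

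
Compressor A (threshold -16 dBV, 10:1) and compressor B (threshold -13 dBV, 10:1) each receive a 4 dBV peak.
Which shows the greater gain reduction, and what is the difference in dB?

A: overshoot 20 dB → output overshoot 2 dB → GR 18 dB.
B: overshoot 17 dB → output overshoot 1.7 dB → GR 15.3 dB.
A applies 2.7 dB more gain reduction.

A, by 2.7 dB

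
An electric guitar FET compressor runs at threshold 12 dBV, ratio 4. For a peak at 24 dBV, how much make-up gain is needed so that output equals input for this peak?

The peak compresses to 12 + 12/4 = 15 dBV.
To reach 24 dBV requires 24 − 15 = 9 dB of make-up.

9 dB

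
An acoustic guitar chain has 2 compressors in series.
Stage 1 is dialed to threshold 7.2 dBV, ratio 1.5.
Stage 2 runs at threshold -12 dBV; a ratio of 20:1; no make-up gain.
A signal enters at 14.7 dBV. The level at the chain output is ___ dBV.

Stage 1: 14.7 dBV is 7.5 dB over 7.2 dBV; at 1.5:1 that becomes 5 dB over, giving 12.2 dBV.
Stage 2: overshoot 24.2 dB → 24.2/20 = 1.21 dB → -10.79 dBV.

-10.79 dBV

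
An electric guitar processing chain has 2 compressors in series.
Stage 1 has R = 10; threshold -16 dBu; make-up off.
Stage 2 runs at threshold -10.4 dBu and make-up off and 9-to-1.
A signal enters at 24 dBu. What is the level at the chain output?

Stage 1: overshoot 40 dB → 40/10 = 4 dB → -12 dBu.
Stage 2: -12 dBu ≤ -10.4 dBu, so stage 2 doesn't engage; output -12 dBu.

-12 dBu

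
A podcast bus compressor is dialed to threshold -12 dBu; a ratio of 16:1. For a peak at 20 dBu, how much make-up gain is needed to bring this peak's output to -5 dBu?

Without make-up, output = threshold + overshoot/16 = -12 + 2 = -10 dBu.
Gap to target: 5 dB.

5 dB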